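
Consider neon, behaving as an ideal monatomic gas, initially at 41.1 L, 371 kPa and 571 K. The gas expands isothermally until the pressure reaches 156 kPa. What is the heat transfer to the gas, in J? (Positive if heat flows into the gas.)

13200 J

n = P₁V₁/(RT₁) = 371×41.1/(8.314×571) = 3.21 mol.
Isothermal: T stays 571 K; PV = const ⇒ V₂ = 97.7 L, P₂ = 156 kPa.
ΔU = 0 (ideal gas, T constant).
W = nRT ln(V₂/V₁) = 3.21×8.314×571×ln(2.38) = 13200 J.
Q = ΔU + W = 13200 J.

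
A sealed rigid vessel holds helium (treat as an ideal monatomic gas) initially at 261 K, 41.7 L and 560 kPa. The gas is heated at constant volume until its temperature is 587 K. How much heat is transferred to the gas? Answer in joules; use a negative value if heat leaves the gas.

n = P₁V₁/(RT₁) = 560×41.7/(8.314×261) = 10.8 mol.
Isochoric: V stays 41.7 L; P/T = const ⇒ T₂ = 587 K, P₂ = 1260 kPa.
W = 0 (no volume change).
ΔU = nCvΔT = 10.8×12.5×(587−261) = 43800 J.
Q = ΔU = 43800 J.

43800 J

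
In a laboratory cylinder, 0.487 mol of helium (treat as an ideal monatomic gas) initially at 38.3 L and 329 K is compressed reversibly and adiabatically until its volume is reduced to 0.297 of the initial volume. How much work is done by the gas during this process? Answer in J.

-2490 J

P₁ = nRT₁/V₁ = 0.487×8.314×329/38.3 = 34.8 kPa.
Adiabatic: TV^(γ−1) = const ⇒ T₂ = 329×(3.37)^0.667 = 739 K; PV^γ = const ⇒ P₂ = 263 kPa.
ΔU = nCvΔT = 0.487×12.5×(739−329) = 2490 J.
Q = 0 for an adiabatic process, so W = −ΔU = -2490 J.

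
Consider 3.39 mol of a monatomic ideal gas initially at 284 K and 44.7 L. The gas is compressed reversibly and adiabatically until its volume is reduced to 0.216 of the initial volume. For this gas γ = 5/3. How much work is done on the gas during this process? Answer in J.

21300 J

P₁ = nRT₁/V₁ = 3.39×8.314×284/44.7 = 179 kPa.
Adiabatic: TV^(γ−1) = const ⇒ T₂ = 284×(4.63)^0.667 = 789 K; PV^γ = const ⇒ P₂ = 2300 kPa.
ΔU = nCvΔT = 3.39×12.5×(789−284) = 21300 J.
Q = 0 for an adiabatic process, so W = −ΔU = -21300 J.
Work done on the gas = −W_by = 21300 J.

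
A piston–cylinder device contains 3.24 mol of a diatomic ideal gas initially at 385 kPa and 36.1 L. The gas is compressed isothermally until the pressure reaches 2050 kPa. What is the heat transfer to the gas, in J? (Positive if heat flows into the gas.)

T₁ = P₁V₁/(nR) = 385×36.1/(3.24×8.314) = 516 K.
Isothermal: T stays 516 K; PV = const ⇒ V₂ = 6.78 L, P₂ = 2050 kPa.
ΔU = 0 (ideal gas, T constant).
W = nRT ln(V₂/V₁) = 3.24×8.314×516×ln(0.188) = -23200 J.
Q = ΔU + W = -23200 J.

-23200 J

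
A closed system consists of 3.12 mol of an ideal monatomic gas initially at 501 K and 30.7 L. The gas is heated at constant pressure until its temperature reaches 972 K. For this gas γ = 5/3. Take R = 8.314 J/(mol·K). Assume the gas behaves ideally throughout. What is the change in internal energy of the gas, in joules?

P₁ = nRT₁/V₁ = 3.12×8.314×501/30.7 = 423 kPa.
Isobaric: P stays 423 kPa; V/T = const ⇒ T₂ = 972 K, V₂ = 59.6 L.
For an ideal gas ΔU = nCvΔT with Cv = (3/2)R = 12.5 J/(mol·K).
ΔU = 3.12×12.5×(972−501) = 18300 J.

18300 J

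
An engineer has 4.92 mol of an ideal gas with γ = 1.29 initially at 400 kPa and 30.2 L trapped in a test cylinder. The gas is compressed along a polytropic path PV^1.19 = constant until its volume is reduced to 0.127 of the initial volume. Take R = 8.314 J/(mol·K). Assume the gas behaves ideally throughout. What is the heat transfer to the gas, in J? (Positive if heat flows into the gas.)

T₁ = P₁V₁/(nR) = 400×30.2/(4.92×8.314) = 295 K.
Polytropic n=1.19: T₂ = T₁(V₁/V₂)^(n−1) = 295×(7.87)^0.19 = 437 K; P₂ = P₁(V₁/V₂)^n = 4660 kPa.
W = (P₁V₁−P₂V₂)/(n−1) = (400×30.2−4660×3.84)/0.19 = -30500 J.
ΔU = nCvΔT = 4.92×28.7×(437−295) = 20000 J.
Q = ΔU + W = -10500 J.

-10500 J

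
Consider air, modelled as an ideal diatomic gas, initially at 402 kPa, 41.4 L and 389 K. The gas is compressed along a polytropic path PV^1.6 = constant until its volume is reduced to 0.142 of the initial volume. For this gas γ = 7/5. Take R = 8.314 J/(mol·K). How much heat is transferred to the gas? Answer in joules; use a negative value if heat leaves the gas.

30900 J

n = P₁V₁/(RT₁) = 402×41.4/(8.314×389) = 5.15 mol.
Polytropic n=1.6: T₂ = T₁(V₁/V₂)^(n−1) = 389×(7.04)^0.60 = 1250 K; P₂ = P₁(V₁/V₂)^n = 9130 kPa.
W = (P₁V₁−P₂V₂)/(n−1) = (402×41.4−9130×5.88)/0.60 = -61700 J.
ΔU = nCvΔT = 5.15×20.8×(1250−389) = 92600 J.
Q = ΔU + W = 30900 J.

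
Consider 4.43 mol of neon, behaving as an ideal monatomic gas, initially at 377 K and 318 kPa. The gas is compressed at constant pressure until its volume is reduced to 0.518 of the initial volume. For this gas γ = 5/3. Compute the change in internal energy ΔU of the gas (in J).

-10000 J

V₁ = nRT₁/P₁ = 4.43×8.314×377/318 = 43.7 L.
Isobaric: P stays 318 kPa; V/T = const ⇒ T₂ = 195 K, V₂ = 22.6 L.
For an ideal gas ΔU = nCvΔT with Cv = (3/2)R = 12.5 J/(mol·K).
ΔU = 4.43×12.5×(195−377) = -10000 J.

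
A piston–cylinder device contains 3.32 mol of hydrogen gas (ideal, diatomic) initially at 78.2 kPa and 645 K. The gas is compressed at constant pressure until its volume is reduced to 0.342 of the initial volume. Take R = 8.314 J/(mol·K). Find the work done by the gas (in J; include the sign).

V₁ = nRT₁/P₁ = 3.32×8.314×645/78.2 = 228 L.
Isobaric: P stays 78.2 kPa; V/T = const ⇒ T₂ = 221 K, V₂ = 77.9 L.
W = PΔV = 78.2×(77.9−228) kPa·L = -11700 J.

-11700 J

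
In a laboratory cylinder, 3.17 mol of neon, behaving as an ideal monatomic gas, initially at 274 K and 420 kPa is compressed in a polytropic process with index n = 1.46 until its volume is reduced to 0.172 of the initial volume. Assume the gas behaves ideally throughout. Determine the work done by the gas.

-19600 J

V₁ = nRT₁/P₁ = 3.17×8.314×274/420 = 17.2 L.
Polytropic n=1.46: T₂ = T₁(V₁/V₂)^(n−1) = 274×(5.81)^0.46 = 616 K; P₂ = P₁(V₁/V₂)^n = 5490 kPa.
W = (P₁V₁−P₂V₂)/(n−1) = (420×17.2−5490×2.96)/0.46 = -19600 J.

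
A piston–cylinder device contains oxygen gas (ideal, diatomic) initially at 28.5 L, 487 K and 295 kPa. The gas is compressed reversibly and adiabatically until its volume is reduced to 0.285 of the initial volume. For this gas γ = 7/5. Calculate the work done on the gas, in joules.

13700 J

n = P₁V₁/(RT₁) = 295×28.5/(8.314×487) = 2.08 mol.
Adiabatic: TV^(γ−1) = const ⇒ T₂ = 487×(3.51)^0.400 = 805 K; PV^γ = const ⇒ P₂ = 1710 kPa.
ΔU = nCvΔT = 2.08×20.8×(805−487) = 13700 J.
Q = 0 for an adiabatic process, so W = −ΔU = -13700 J.
Work done on the gas = −W_by = 13700 J.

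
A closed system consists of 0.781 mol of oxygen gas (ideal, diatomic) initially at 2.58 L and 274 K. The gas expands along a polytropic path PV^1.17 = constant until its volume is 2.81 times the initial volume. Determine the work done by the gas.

P₁ = nRT₁/V₁ = 0.781×8.314×274/2.58 = 690 kPa.
Polytropic n=1.17: T₂ = T₁(V₁/V₂)^(n−1) = 274×(0.356)^0.17 = 230 K; P₂ = P₁(V₁/V₂)^n = 206 kPa.
W = (P₁V₁−P₂V₂)/(n−1) = (690×2.58−206×7.25)/0.17 = 1690 J.

1690 J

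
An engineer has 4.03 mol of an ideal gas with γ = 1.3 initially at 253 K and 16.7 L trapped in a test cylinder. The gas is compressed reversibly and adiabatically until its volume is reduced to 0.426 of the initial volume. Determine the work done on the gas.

8240 J

P₁ = nRT₁/V₁ = 4.03×8.314×253/16.7 = 508 kPa.
Adiabatic: TV^(γ−1) = const ⇒ T₂ = 253×(2.35)^0.300 = 327 K; PV^γ = const ⇒ P₂ = 1540 kPa.
ΔU = nCvΔT = 4.03×27.7×(327−253) = 8240 J.
Q = 0 for an adiabatic process, so W = −ΔU = -8240 J.
Work done on the gas = −W_by = 8240 J.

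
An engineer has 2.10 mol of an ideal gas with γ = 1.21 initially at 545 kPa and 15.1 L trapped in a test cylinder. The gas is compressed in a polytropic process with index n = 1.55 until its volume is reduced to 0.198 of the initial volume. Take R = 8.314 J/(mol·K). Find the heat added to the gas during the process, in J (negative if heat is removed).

T₁ = P₁V₁/(nR) = 545×15.1/(2.10×8.314) = 471 K.
Polytropic n=1.55: T₂ = T₁(V₁/V₂)^(n−1) = 471×(5.05)^0.55 = 1150 K; P₂ = P₁(V₁/V₂)^n = 6710 kPa.
W = (P₁V₁−P₂V₂)/(n−1) = (545×15.1−6710×2.99)/0.55 = -21500 J.
ΔU = nCvΔT = 2.10×39.6×(1150−471) = 56300 J.
Q = ΔU + W = 34800 J.

34800 J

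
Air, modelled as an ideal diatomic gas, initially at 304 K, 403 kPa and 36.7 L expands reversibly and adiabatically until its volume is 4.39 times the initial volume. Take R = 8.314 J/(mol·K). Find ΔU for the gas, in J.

n = P₁V₁/(RT₁) = 403×36.7/(8.314×304) = 5.85 mol.
Adiabatic: TV^(γ−1) = const ⇒ T₂ = 304×(0.228)^0.400 = 168 K; PV^γ = const ⇒ P₂ = 50.8 kPa.
For an ideal gas ΔU = nCvΔT with Cv = (5/2)R = 20.8 J/(mol·K).
ΔU = 5.85×20.8×(168−304) = -16500 J.

-16500 J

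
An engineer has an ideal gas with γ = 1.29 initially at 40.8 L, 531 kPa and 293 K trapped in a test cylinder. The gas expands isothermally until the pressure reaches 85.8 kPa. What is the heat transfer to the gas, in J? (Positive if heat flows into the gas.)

39500 J

n = P₁V₁/(RT₁) = 531×40.8/(8.314×293) = 8.89 mol.
Isothermal: T stays 293 K; PV = const ⇒ V₂ = 253 L, P₂ = 85.8 kPa.
ΔU = 0 (ideal gas, T constant).
W = nRT ln(V₂/V₁) = 8.89×8.314×293×ln(6.19) = 39500 J.
Q = ΔU + W = 39500 J.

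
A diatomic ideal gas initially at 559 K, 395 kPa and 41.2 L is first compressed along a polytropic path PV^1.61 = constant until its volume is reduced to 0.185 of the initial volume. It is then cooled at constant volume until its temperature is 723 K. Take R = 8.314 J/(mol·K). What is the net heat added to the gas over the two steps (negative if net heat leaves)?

-36100 J

n = P₁V₁/(RT₁) = 395×41.2/(8.314×559) = 3.50 mol.
Step 1 — Polytropic n=1.61: T₂ = T₁(V₁/V₂)^(n−1) = 559×(5.41)^0.61 = 1560 K; P₂ = P₁(V₁/V₂)^n = 5980 kPa.
W = (P₁V₁−P₂V₂)/(n−1) = (395×41.2−5980×7.62)/0.61 = -48000 J.
ΔU = nCvΔT = 3.50×20.8×(1560−559) = 73200 J.
Q = ΔU + W = 25200 J.
State after step 1: P = 5980 kPa, V = 7.62 L, T = 1560 K.
Step 2 — Isochoric: V stays 7.62 L; P/T = const ⇒ T₂ = 723 K, P₂ = 2760 kPa.
W = 0 (no volume change).
ΔU = nCvΔT = 3.50×20.8×(723−1560) = -61300 J.
Q = ΔU = -61300 J.
Net over both steps: W = -48000 J, Q = -36100 J, ΔU = 11900 J.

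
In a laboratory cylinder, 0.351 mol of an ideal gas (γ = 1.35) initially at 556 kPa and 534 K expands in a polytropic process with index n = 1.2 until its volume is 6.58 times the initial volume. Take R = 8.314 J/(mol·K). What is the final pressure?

58.0 kPa

V₁ = nRT₁/P₁ = 0.351×8.314×534/556 = 2.80 L.
Polytropic n=1.2: T₂ = T₁(V₁/V₂)^(n−1) = 534×(0.152)^0.20 = 366 K; P₂ = P₁(V₁/V₂)^n = 58.0 kPa.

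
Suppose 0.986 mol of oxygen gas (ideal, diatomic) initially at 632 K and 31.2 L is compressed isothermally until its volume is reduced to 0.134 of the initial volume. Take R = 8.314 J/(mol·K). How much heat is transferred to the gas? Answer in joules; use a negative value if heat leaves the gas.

-10400 J

P₁ = nRT₁/V₁ = 0.986×8.314×632/31.2 = 166 kPa.
Isothermal: T stays 632 K; PV = const ⇒ V₂ = 4.18 L, P₂ = 1240 kPa.
ΔU = 0 (ideal gas, T constant).
W = nRT ln(V₂/V₁) = 0.986×8.314×632×ln(0.134) = -10400 J.
Q = ΔU + W = -10400 J.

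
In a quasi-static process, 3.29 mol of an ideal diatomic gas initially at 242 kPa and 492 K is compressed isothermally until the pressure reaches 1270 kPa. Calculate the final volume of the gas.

10.6 L

V₁ = nRT₁/P₁ = 3.29×8.314×492/242 = 55.6 L.
Isothermal: T stays 492 K; PV = const ⇒ V₂ = 10.6 L, P₂ = 1270 kPa.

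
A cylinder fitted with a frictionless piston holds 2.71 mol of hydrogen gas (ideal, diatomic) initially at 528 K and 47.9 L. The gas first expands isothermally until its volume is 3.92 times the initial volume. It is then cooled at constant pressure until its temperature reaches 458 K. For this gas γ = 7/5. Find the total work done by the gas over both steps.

14700 J

P₁ = nRT₁/V₁ = 2.71×8.314×528/47.9 = 248 kPa.
Step 1 — Isothermal: T stays 528 K; PV = const ⇒ V₂ = 188 L, P₂ = 63.4 kPa.
ΔU = 0 (ideal gas, T constant).
W = nRT ln(V₂/V₁) = 2.71×8.314×528×ln(3.92) = 16300 J.
Q = ΔU + W = 16300 J.
State after step 1: P = 63.4 kPa, V = 188 L, T = 528 K.
Step 2 — Isobaric: P stays 63.4 kPa; V/T = const ⇒ T₂ = 458 K, V₂ = 163 L.
W = PΔV = 63.4×(163−188) kPa·L = -1580 J.
ΔU = nCvΔT = 2.71×20.8×(458−528) = -3940 J.
Q = ΔU + W = nCpΔT = -5520 J.
Net over both steps: W = 14700 J, Q = 10700 J, ΔU = -3940 J.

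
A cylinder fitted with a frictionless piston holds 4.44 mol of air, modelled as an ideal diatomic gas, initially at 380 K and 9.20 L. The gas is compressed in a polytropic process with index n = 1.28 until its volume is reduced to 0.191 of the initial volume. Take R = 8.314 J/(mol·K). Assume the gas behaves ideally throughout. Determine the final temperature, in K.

604 K

P₁ = nRT₁/V₁ = 4.44×8.314×380/9.20 = 1520 kPa.
Polytropic n=1.28: T₂ = T₁(V₁/V₂)^(n−1) = 380×(5.24)^0.28 = 604 K; P₂ = P₁(V₁/V₂)^n = 12700 kPa.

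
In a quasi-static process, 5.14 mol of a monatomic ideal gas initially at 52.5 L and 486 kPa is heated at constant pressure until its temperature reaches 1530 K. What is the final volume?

135 L

T₁ = P₁V₁/(nR) = 486×52.5/(5.14×8.314) = 597 K.
Isobaric: P stays 486 kPa; V/T = const ⇒ T₂ = 1530 K, V₂ = 135 L.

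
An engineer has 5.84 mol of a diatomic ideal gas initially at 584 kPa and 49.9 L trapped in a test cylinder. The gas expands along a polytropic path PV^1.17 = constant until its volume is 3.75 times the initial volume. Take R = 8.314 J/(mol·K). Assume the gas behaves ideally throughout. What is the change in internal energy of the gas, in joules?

-14700 J

T₁ = P₁V₁/(nR) = 584×49.9/(5.84×8.314) = 600 K.
Polytropic n=1.17: T₂ = T₁(V₁/V₂)^(n−1) = 600×(0.267)^0.17 = 479 K; P₂ = P₁(V₁/V₂)^n = 124 kPa.
For an ideal gas ΔU = nCvΔT with Cv = (5/2)R = 20.8 J/(mol·K).
ΔU = 5.84×20.8×(479−600) = -14700 J.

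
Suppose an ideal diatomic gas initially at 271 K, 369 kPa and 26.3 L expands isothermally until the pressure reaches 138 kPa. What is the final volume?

70.3 L

Isothermal: T stays 271 K; PV = const ⇒ V₂ = 70.3 L, P₂ = 138 kPa.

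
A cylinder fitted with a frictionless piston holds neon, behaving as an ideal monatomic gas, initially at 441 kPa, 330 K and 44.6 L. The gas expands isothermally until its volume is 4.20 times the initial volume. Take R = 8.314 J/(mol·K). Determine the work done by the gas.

28200 J

n = P₁V₁/(RT₁) = 441×44.6/(8.314×330) = 7.17 mol.
Isothermal: T stays 330 K; PV = const ⇒ V₂ = 187 L, P₂ = 105 kPa.
W = nRT ln(V₂/V₁) = 7.17×8.314×330×ln(4.20) = 28200 J.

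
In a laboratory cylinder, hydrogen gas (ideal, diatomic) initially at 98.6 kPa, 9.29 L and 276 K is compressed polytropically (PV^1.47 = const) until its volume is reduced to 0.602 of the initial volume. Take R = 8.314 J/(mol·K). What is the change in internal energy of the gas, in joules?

n = P₁V₁/(RT₁) = 98.6×9.29/(8.314×276) = 0.399 mol.
Polytropic n=1.47: T₂ = T₁(V₁/V₂)^(n−1) = 276×(1.66)^0.47 = 350 K; P₂ = P₁(V₁/V₂)^n = 208 kPa.
For an ideal gas ΔU = nCvΔT with Cv = (5/2)R = 20.8 J/(mol·K).
ΔU = 0.399×20.8×(350−276) = 617 J.

617 J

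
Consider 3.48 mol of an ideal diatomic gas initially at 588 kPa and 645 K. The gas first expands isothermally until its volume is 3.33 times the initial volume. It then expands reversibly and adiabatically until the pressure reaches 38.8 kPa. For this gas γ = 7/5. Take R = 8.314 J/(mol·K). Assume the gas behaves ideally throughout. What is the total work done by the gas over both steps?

V₁ = nRT₁/P₁ = 3.48×8.314×645/588 = 31.7 L.
Step 1 — Isothermal: T stays 645 K; PV = const ⇒ V₂ = 106 L, P₂ = 177 kPa.
ΔU = 0 (ideal gas, T constant).
W = nRT ln(V₂/V₁) = 3.48×8.314×645×ln(3.33) = 22400 J.
Q = ΔU + W = 22400 J.
State after step 1: P = 177 kPa, V = 106 L, T = 645 K.
Step 2 — Adiabatic: T₂/T₁ = (P₂/P₁)^((γ−1)/γ) ⇒ T₂ = 645×(0.220)^0.286 = 418 K; V₂ = 312 L.
ΔU = nCvΔT = 3.48×20.8×(418−645) = -16400 J.
Q = 0 for an adiabatic process, so W = −ΔU = 16400 J.
Net over both steps: W = 38800 J, Q = 22400 J, ΔU = -16400 J.

38800 J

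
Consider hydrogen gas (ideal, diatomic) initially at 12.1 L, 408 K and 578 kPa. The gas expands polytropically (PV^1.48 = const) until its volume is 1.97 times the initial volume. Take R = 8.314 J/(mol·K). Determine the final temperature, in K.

295 K

Polytropic n=1.48: T₂ = T₁(V₁/V₂)^(n−1) = 408×(0.508)^0.48 = 295 K; P₂ = P₁(V₁/V₂)^n = 212 kPa.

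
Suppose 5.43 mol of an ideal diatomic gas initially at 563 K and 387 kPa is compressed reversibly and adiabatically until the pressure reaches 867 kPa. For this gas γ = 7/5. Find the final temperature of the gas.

V₁ = nRT₁/P₁ = 5.43×8.314×563/387 = 65.7 L.
Adiabatic: T₂/T₁ = (P₂/P₁)^((γ−1)/γ) ⇒ T₂ = 563×(2.24)^0.286 = 709 K; V₂ = 36.9 L.

709 K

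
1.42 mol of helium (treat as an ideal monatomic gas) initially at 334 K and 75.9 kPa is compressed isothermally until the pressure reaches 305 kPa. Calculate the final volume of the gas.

V₁ = nRT₁/P₁ = 1.42×8.314×334/75.9 = 52.0 L.
Isothermal: T stays 334 K; PV = const ⇒ V₂ = 12.9 L, P₂ = 305 kPa.

12.9 L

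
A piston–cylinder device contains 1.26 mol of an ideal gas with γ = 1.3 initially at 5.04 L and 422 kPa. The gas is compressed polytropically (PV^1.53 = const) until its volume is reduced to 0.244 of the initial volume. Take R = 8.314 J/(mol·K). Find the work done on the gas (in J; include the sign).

4460 J

T₁ = P₁V₁/(nR) = 422×5.04/(1.26×8.314) = 203 K.
Polytropic n=1.53: T₂ = T₁(V₁/V₂)^(n−1) = 203×(4.10)^0.53 = 429 K; P₂ = P₁(V₁/V₂)^n = 3650 kPa.
W = (P₁V₁−P₂V₂)/(n−1) = (422×5.04−3650×1.23)/0.53 = -4460 J.
Work done on the gas = −W_by = 4460 J.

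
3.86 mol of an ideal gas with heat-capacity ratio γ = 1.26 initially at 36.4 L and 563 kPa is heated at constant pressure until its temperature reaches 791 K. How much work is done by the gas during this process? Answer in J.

4890 J

T₁ = P₁V₁/(nR) = 563×36.4/(3.86×8.314) = 639 K.
Isobaric: P stays 563 kPa; V/T = const ⇒ T₂ = 791 K, V₂ = 45.1 L.
W = PΔV = 563×(45.1−36.4) kPa·L = 4890 J.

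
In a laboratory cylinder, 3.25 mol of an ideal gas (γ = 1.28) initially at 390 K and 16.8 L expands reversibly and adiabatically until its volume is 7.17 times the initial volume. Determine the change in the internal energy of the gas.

P₁ = nRT₁/V₁ = 3.25×8.314×390/16.8 = 627 kPa.
Adiabatic: TV^(γ−1) = const ⇒ T₂ = 390×(0.139)^0.280 = 225 K; PV^γ = const ⇒ P₂ = 50.4 kPa.
For an ideal gas ΔU = nCvΔT with Cv = R/(γ−1) = 29.7 J/(mol·K).
ΔU = 3.25×29.7×(225−390) = -16000 J.

-16000 J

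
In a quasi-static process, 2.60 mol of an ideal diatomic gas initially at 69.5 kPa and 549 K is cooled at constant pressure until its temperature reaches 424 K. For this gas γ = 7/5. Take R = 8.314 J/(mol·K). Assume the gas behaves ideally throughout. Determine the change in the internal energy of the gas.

V₁ = nRT₁/P₁ = 2.60×8.314×549/69.5 = 171 L.
Isobaric: P stays 69.5 kPa; V/T = const ⇒ T₂ = 424 K, V₂ = 132 L.
For an ideal gas ΔU = nCvΔT with Cv = (5/2)R = 20.8 J/(mol·K).
ΔU = 2.60×20.8×(424−549) = -6760 J.

-6760 J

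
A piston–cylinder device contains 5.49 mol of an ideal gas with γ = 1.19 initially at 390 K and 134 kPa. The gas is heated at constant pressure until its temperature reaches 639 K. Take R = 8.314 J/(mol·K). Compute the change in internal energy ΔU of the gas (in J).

59800 J

V₁ = nRT₁/P₁ = 5.49×8.314×390/134 = 133 L.
Isobaric: P stays 134 kPa; V/T = const ⇒ T₂ = 639 K, V₂ = 218 L.
For an ideal gas ΔU = nCvΔT with Cv = R/(γ−1) = 43.8 J/(mol·K).
ΔU = 5.49×43.8×(639−390) = 59800 J.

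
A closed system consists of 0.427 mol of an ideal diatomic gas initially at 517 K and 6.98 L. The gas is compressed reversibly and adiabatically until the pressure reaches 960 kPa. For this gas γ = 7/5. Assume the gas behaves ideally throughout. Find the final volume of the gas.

2.77 L

P₁ = nRT₁/V₁ = 0.427×8.314×517/6.98 = 263 kPa.
Adiabatic: T₂/T₁ = (P₂/P₁)^((γ−1)/γ) ⇒ T₂ = 517×(3.65)^0.286 = 748 K; V₂ = 2.77 L.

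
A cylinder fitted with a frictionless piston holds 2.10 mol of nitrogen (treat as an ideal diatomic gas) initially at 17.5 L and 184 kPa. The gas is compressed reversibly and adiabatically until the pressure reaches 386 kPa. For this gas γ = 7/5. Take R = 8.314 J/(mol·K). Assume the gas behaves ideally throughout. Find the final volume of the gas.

10.3 L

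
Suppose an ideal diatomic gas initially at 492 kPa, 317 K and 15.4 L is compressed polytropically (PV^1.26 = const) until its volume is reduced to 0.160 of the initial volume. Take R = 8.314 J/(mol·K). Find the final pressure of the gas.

Polytropic n=1.26: T₂ = T₁(V₁/V₂)^(n−1) = 317×(6.25)^0.26 = 510 K; P₂ = P₁(V₁/V₂)^n = 4950 kPa.

4950 kPa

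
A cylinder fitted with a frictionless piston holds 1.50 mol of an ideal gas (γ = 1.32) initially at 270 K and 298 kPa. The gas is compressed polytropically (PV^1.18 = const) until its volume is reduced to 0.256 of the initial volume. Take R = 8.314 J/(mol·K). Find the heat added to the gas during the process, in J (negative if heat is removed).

V₁ = nRT₁/P₁ = 1.50×8.314×270/298 = 11.3 L.
Polytropic n=1.18: T₂ = T₁(V₁/V₂)^(n−1) = 270×(3.91)^0.18 = 345 K; P₂ = P₁(V₁/V₂)^n = 1490 kPa.
W = (P₁V₁−P₂V₂)/(n−1) = (298×11.3−1490×2.89)/0.18 = -5200 J.
ΔU = nCvΔT = 1.50×26.0×(345−270) = 2920 J.
Q = ΔU + W = -2270 J.

-2270 J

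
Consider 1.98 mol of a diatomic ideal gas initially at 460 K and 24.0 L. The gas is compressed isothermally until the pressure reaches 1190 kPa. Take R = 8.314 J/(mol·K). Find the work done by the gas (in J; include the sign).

P₁ = nRT₁/V₁ = 1.98×8.314×460/24.0 = 316 kPa.
Isothermal: T stays 460 K; PV = const ⇒ V₂ = 6.36 L, P₂ = 1190 kPa.
W = nRT ln(V₂/V₁) = 1.98×8.314×460×ln(0.265) = -10100 J.

-10100 J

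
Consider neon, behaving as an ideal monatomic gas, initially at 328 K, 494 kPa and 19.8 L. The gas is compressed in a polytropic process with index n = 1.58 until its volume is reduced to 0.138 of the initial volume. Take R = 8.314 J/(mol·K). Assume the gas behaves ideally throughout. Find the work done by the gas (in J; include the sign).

-36300 J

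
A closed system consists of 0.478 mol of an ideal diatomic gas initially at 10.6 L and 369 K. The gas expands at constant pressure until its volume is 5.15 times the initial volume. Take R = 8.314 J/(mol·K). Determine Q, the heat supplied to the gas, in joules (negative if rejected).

P₁ = nRT₁/V₁ = 0.478×8.314×369/10.6 = 138 kPa.
Isobaric: P stays 138 kPa; V/T = const ⇒ T₂ = 1900 K, V₂ = 54.6 L.
W = PΔV = 138×(54.6−10.6) kPa·L = 6090 J.
ΔU = nCvΔT = 0.478×20.8×(1900−369) = 15200 J.
Q = ΔU + W = nCpΔT = 21300 J.

21300 J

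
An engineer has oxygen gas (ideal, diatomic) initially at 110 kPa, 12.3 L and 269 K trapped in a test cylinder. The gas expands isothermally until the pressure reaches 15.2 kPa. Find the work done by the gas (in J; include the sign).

2680 J

n = P₁V₁/(RT₁) = 110×12.3/(8.314×269) = 0.605 mol.
Isothermal: T stays 269 K; PV = const ⇒ V₂ = 89.0 L, P₂ = 15.2 kPa.
W = nRT ln(V₂/V₁) = 0.605×8.314×269×ln(7.24) = 2680 J.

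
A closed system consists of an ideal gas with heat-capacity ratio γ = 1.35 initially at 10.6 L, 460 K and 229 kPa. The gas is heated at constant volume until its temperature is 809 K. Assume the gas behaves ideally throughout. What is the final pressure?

403 kPa

Isochoric: V stays 10.6 L; P/T = const ⇒ T₂ = 809 K, P₂ = 403 kPa.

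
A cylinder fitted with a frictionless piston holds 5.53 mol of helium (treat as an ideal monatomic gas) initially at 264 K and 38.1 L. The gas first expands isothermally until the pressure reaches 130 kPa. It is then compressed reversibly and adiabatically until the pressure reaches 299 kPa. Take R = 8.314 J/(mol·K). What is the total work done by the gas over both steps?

3680 J

P₁ = nRT₁/V₁ = 5.53×8.314×264/38.1 = 319 kPa.
Step 1 — Isothermal: T stays 264 K; PV = const ⇒ V₂ = 93.4 L, P₂ = 130 kPa.
ΔU = 0 (ideal gas, T constant).
W = nRT ln(V₂/V₁) = 5.53×8.314×264×ln(2.45) = 10900 J.
Q = ΔU + W = 10900 J.
State after step 1: P = 130 kPa, V = 93.4 L, T = 264 K.
Step 2 — Adiabatic: T₂/T₁ = (P₂/P₁)^((γ−1)/γ) ⇒ T₂ = 264×(2.30)^0.400 = 368 K; V₂ = 56.6 L.
ΔU = nCvΔT = 5.53×12.5×(368−264) = 7200 J.
Q = 0 for an adiabatic process, so W = −ΔU = -7200 J.
Net over both steps: W = 3680 J, Q = 10900 J, ΔU = 7200 J.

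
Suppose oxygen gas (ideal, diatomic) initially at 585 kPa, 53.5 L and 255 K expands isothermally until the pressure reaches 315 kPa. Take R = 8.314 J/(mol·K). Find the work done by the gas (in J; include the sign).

n = P₁V₁/(RT₁) = 585×53.5/(8.314×255) = 14.8 mol.
Isothermal: T stays 255 K; PV = const ⇒ V₂ = 99.4 L, P₂ = 315 kPa.
W = nRT ln(V₂/V₁) = 14.8×8.314×255×ln(1.86) = 19400 J.

19400 J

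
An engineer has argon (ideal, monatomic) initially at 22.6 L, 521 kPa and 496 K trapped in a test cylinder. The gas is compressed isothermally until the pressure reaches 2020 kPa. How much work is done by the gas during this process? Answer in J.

-16000 J

n = P₁V₁/(RT₁) = 521×22.6/(8.314×496) = 2.86 mol.
Isothermal: T stays 496 K; PV = const ⇒ V₂ = 5.83 L, P₂ = 2020 kPa.
W = nRT ln(V₂/V₁) = 2.86×8.314×496×ln(0.258) = -16000 J.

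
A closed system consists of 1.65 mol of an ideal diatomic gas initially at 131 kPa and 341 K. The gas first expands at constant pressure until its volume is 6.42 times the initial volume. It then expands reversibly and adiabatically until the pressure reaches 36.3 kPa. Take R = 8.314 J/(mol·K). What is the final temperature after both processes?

V₁ = nRT₁/P₁ = 1.65×8.314×341/131 = 35.7 L.
Step 1 — Isobaric: P stays 131 kPa; V/T = const ⇒ T₂ = 2190 K, V₂ = 229 L.
W = PΔV = 131×(229−35.7) kPa·L = 25400 J.
ΔU = nCvΔT = 1.65×20.8×(2190−341) = 63400 J.
Q = ΔU + W = nCpΔT = 88700 J.
State after step 1: P = 131 kPa, V = 229 L, T = 2190 K.
Step 2 — Adiabatic: T₂/T₁ = (P₂/P₁)^((γ−1)/γ) ⇒ T₂ = 2190×(0.277)^0.286 = 1520 K; V₂ = 573 L.
ΔU = nCvΔT = 1.65×20.8×(1520−2190) = -23000 J.
Q = 0 for an adiabatic process, so W = −ΔU = 23000 J.
Net over both steps: W = 48400 J, Q = 88700 J, ΔU = 40300 J.

1520 K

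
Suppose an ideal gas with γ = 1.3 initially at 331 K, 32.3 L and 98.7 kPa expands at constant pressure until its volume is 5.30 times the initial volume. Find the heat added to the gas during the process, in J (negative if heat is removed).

n = P₁V₁/(RT₁) = 98.7×32.3/(8.314×331) = 1.16 mol.
Isobaric: P stays 98.7 kPa; V/T = const ⇒ T₂ = 1750 K, V₂ = 171 L.
W = PΔV = 98.7×(171−32.3) kPa·L = 13700 J.
ΔU = nCvΔT = 1.16×27.7×(1750−331) = 45700 J.
Q = ΔU + W = nCpΔT = 59400 J.

59400 J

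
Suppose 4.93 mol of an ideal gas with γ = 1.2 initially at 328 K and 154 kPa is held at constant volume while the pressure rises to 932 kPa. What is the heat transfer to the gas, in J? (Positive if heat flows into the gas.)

V₁ = nRT₁/P₁ = 4.93×8.314×328/154 = 87.3 L.
Isochoric: V stays 87.3 L; P/T = const ⇒ T₂ = 1990 K, P₂ = 932 kPa.
W = 0 (no volume change).
ΔU = nCvΔT = 4.93×41.6×(1990−328) = 340000 J.
Q = ΔU = 340000 J.

340000 J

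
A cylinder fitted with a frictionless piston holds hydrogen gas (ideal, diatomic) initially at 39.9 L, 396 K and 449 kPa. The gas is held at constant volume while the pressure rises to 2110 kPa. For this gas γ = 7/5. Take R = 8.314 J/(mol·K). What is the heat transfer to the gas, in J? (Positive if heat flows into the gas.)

n = P₁V₁/(RT₁) = 449×39.9/(8.314×396) = 5.44 mol.
Isochoric: V stays 39.9 L; P/T = const ⇒ T₂ = 1860 K, P₂ = 2110 kPa.
W = 0 (no volume change).
ΔU = nCvΔT = 5.44×20.8×(1860−396) = 166000 J.
Q = ΔU = 166000 J.

166000 J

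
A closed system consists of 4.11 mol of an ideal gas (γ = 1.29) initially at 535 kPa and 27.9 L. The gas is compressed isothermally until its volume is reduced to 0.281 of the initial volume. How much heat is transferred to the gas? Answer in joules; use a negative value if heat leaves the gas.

-18900 J

T₁ = P₁V₁/(nR) = 535×27.9/(4.11×8.314) = 437 K.
Isothermal: T stays 437 K; PV = const ⇒ V₂ = 7.84 L, P₂ = 1900 kPa.
ΔU = 0 (ideal gas, T constant).
W = nRT ln(V₂/V₁) = 4.11×8.314×437×ln(0.281) = -18900 J.
Q = ΔU + W = -18900 J.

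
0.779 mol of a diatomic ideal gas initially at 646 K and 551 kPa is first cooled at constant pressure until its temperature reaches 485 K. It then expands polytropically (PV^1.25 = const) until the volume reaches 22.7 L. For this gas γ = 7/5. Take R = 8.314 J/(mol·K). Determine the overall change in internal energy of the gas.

-4900 J

V₁ = nRT₁/P₁ = 0.779×8.314×646/551 = 7.59 L.
Step 1 — Isobaric: P stays 551 kPa; V/T = const ⇒ T₂ = 485 K, V₂ = 5.70 L.
W = PΔV = 551×(5.70−7.59) kPa·L = -1040 J.
ΔU = nCvΔT = 0.779×20.8×(485−646) = -2610 J.
Q = ΔU + W = nCpΔT = -3650 J.
State after step 1: P = 551 kPa, V = 5.70 L, T = 485 K.
Step 2 — Polytropic n=1.25: T₂ = T₁(V₁/V₂)^(n−1) = 485×(0.251)^0.25 = 343 K; P₂ = P₁(V₁/V₂)^n = 98.0 kPa.
W = (P₁V₁−P₂V₂)/(n−1) = (551×5.70−98.0×22.7)/0.25 = 3670 J.
ΔU = nCvΔT = 0.779×20.8×(343−485) = -2290 J.
Q = ΔU + W = 1380 J.
Net over both steps: W = 2630 J, Q = -2270 J, ΔU = -4900 J.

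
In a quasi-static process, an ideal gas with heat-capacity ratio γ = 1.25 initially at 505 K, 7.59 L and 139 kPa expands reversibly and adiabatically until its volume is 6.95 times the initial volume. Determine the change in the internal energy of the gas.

-1620 J

n = P₁V₁/(RT₁) = 139×7.59/(8.314×505) = 0.251 mol.
Adiabatic: TV^(γ−1) = const ⇒ T₂ = 505×(0.144)^0.250 = 311 K; PV^γ = const ⇒ P₂ = 12.3 kPa.
For an ideal gas ΔU = nCvΔT with Cv = R/(γ−1) = 33.3 J/(mol·K).
ΔU = 0.251×33.3×(311−505) = -1620 J.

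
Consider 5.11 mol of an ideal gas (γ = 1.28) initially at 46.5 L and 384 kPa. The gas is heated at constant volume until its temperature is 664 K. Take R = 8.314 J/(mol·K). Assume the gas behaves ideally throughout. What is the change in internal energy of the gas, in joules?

37000 J

T₁ = P₁V₁/(nR) = 384×46.5/(5.11×8.314) = 420 K.
Isochoric: V stays 46.5 L; P/T = const ⇒ T₂ = 664 K, P₂ = 607 kPa.
For an ideal gas ΔU = nCvΔT with Cv = R/(γ−1) = 29.7 J/(mol·K).
ΔU = 5.11×29.7×(664−420) = 37000 J.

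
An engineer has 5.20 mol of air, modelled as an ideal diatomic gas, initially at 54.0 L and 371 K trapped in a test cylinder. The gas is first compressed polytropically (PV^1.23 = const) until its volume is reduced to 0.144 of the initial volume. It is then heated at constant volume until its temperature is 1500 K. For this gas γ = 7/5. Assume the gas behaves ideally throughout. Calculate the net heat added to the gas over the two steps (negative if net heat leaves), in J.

82900 J

P₁ = nRT₁/V₁ = 5.20×8.314×371/54.0 = 297 kPa.
Step 1 — Polytropic n=1.23: T₂ = T₁(V₁/V₂)^(n−1) = 371×(6.94)^0.23 = 579 K; P₂ = P₁(V₁/V₂)^n = 3220 kPa.
W = (P₁V₁−P₂V₂)/(n−1) = (297×54.0−3220×7.78)/0.23 = -39200 J.
ΔU = nCvΔT = 5.20×20.8×(579−371) = 22500 J.
Q = ΔU + W = -16600 J.
State after step 1: P = 3220 kPa, V = 7.78 L, T = 579 K.
Step 2 — Isochoric: V stays 7.78 L; P/T = const ⇒ T₂ = 1500 K, P₂ = 8340 kPa.
W = 0 (no volume change).
ΔU = nCvΔT = 5.20×20.8×(1500−579) = 99500 J.
Q = ΔU = 99500 J.
Net over both steps: W = -39200 J, Q = 82900 J, ΔU = 122000 J.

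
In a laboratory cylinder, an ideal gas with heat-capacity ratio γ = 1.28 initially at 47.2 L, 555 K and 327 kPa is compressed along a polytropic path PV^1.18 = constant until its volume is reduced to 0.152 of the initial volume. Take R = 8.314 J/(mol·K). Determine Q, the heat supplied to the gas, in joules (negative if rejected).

n = P₁V₁/(RT₁) = 327×47.2/(8.314×555) = 3.34 mol.
Polytropic n=1.18: T₂ = T₁(V₁/V₂)^(n−1) = 555×(6.58)^0.18 = 779 K; P₂ = P₁(V₁/V₂)^n = 3020 kPa.
W = (P₁V₁−P₂V₂)/(n−1) = (327×47.2−3020×7.17)/0.18 = -34600 J.
ΔU = nCvΔT = 3.34×29.7×(779−555) = 22300 J.
Q = ΔU + W = -12400 J.

-12400 J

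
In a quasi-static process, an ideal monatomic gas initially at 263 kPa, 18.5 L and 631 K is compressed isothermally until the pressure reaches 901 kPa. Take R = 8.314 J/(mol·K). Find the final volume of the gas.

5.40 L

Isothermal: T stays 631 K; PV = const ⇒ V₂ = 5.40 L, P₂ = 901 kPa.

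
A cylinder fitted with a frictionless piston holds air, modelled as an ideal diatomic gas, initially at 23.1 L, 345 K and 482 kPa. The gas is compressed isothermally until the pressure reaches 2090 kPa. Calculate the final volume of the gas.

Isothermal: T stays 345 K; PV = const ⇒ V₂ = 5.33 L, P₂ = 2090 kPa.

5.33 L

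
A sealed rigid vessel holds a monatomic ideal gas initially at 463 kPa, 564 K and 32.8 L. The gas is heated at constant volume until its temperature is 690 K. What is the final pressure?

Isochoric: V stays 32.8 L; P/T = const ⇒ T₂ = 690 K, P₂ = 566 kPa.

566 kPa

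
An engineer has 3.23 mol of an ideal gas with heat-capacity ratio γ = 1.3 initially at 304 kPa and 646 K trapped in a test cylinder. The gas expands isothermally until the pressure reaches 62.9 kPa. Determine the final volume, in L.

276 L

V₁ = nRT₁/P₁ = 3.23×8.314×646/304 = 57.1 L.
Isothermal: T stays 646 K; PV = const ⇒ V₂ = 276 L, P₂ = 62.9 kPa.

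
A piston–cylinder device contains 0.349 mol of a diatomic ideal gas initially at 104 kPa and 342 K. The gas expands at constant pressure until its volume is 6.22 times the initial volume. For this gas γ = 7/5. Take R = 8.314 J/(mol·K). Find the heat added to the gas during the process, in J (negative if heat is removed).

18100 J

V₁ = nRT₁/P₁ = 0.349×8.314×342/104 = 9.54 L.
Isobaric: P stays 104 kPa; V/T = const ⇒ T₂ = 2130 K, V₂ = 59.3 L.
W = PΔV = 104×(59.3−9.54) kPa·L = 5180 J.
ΔU = nCvΔT = 0.349×20.8×(2130−342) = 13000 J.
Q = ΔU + W = nCpΔT = 18100 J.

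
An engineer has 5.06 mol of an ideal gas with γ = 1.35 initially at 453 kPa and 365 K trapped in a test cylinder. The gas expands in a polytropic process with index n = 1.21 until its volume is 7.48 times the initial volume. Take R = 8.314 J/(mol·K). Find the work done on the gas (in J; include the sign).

-25200 J

V₁ = nRT₁/P₁ = 5.06×8.314×365/453 = 33.9 L.
Polytropic n=1.21: T₂ = T₁(V₁/V₂)^(n−1) = 365×(0.134)^0.21 = 239 K; P₂ = P₁(V₁/V₂)^n = 39.7 kPa.
W = (P₁V₁−P₂V₂)/(n−1) = (453×33.9−39.7×254)/0.21 = 25200 J.
Work done on the gas = −W_by = -25200 J.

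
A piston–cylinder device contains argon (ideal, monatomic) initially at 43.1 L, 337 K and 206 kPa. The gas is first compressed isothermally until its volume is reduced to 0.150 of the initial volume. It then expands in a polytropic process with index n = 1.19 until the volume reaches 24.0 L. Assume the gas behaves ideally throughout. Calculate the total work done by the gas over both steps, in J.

n = P₁V₁/(RT₁) = 206×43.1/(8.314×337) = 3.17 mol.
Step 1 — Isothermal: T stays 337 K; PV = const ⇒ V₂ = 6.46 L, P₂ = 1370 kPa.
ΔU = 0 (ideal gas, T constant).
W = nRT ln(V₂/V₁) = 3.17×8.314×337×ln(0.150) = -16800 J.
Q = ΔU + W = -16800 J.
State after step 1: P = 1370 kPa, V = 6.46 L, T = 337 K.
Step 2 — Polytropic n=1.19: T₂ = T₁(V₁/V₂)^(n−1) = 337×(0.269)^0.19 = 263 K; P₂ = P₁(V₁/V₂)^n = 288 kPa.
W = (P₁V₁−P₂V₂)/(n−1) = (1370×6.46−288×24.0)/0.19 = 10300 J.
ΔU = nCvΔT = 3.17×12.5×(263−337) = -2940 J.
Q = ΔU + W = 7370 J.
Net over both steps: W = -6540 J, Q = -9470 J, ΔU = -2940 J.

-6540 J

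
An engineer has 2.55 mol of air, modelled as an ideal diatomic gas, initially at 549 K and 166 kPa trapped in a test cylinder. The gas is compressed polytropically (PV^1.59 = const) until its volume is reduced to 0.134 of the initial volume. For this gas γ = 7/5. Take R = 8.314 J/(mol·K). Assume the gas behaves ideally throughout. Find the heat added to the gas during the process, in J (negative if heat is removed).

V₁ = nRT₁/P₁ = 2.55×8.314×549/166 = 70.1 L.
Polytropic n=1.59: T₂ = T₁(V₁/V₂)^(n−1) = 549×(7.46)^0.59 = 1800 K; P₂ = P₁(V₁/V₂)^n = 4060 kPa.
W = (P₁V₁−P₂V₂)/(n−1) = (166×70.1−4060×9.40)/0.59 = -44800 J.
ΔU = nCvΔT = 2.55×20.8×(1800−549) = 66200 J.
Q = ΔU + W = 21300 J.

21300 J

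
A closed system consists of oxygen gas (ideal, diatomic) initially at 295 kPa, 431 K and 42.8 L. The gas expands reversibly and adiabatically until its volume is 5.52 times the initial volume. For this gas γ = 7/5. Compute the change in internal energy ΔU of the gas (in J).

n = P₁V₁/(RT₁) = 295×42.8/(8.314×431) = 3.52 mol.
Adiabatic: TV^(γ−1) = const ⇒ T₂ = 431×(0.181)^0.400 = 218 K; PV^γ = const ⇒ P₂ = 27.0 kPa.
For an ideal gas ΔU = nCvΔT with Cv = (5/2)R = 20.8 J/(mol·K).
ΔU = 3.52×20.8×(218−431) = -15600 J.

-15600 J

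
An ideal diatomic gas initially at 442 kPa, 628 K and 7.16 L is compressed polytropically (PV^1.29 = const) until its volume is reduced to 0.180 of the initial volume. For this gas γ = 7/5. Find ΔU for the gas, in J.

5100 J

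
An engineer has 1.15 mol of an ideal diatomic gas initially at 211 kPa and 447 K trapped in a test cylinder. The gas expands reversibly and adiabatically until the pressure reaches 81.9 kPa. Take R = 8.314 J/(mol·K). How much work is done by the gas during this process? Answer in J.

V₁ = nRT₁/P₁ = 1.15×8.314×447/211 = 20.3 L.
Adiabatic: T₂/T₁ = (P₂/P₁)^((γ−1)/γ) ⇒ T₂ = 447×(0.388)^0.286 = 341 K; V₂ = 39.8 L.
ΔU = nCvΔT = 1.15×20.8×(341−447) = -2530 J.
Q = 0 for an adiabatic process, so W = −ΔU = 2530 J.

2530 J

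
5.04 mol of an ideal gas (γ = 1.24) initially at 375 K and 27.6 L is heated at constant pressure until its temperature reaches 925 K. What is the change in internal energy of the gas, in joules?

96000 J

P₁ = nRT₁/V₁ = 5.04×8.314×375/27.6 = 569 kPa.
Isobaric: P stays 569 kPa; V/T = const ⇒ T₂ = 925 K, V₂ = 68.1 L.
For an ideal gas ΔU = nCvΔT with Cv = R/(γ−1) = 34.6 J/(mol·K).
ΔU = 5.04×34.6×(925−375) = 96000 J.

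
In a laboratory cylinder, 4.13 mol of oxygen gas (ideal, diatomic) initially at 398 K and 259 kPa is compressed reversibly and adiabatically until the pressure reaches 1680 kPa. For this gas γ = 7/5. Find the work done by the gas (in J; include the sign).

V₁ = nRT₁/P₁ = 4.13×8.314×398/259 = 52.8 L.
Adiabatic: T₂/T₁ = (P₂/P₁)^((γ−1)/γ) ⇒ T₂ = 398×(6.49)^0.286 = 679 K; V₂ = 13.9 L.
ΔU = nCvΔT = 4.13×20.8×(679−398) = 24100 J.
Q = 0 for an adiabatic process, so W = −ΔU = -24100 J.

-24100 J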